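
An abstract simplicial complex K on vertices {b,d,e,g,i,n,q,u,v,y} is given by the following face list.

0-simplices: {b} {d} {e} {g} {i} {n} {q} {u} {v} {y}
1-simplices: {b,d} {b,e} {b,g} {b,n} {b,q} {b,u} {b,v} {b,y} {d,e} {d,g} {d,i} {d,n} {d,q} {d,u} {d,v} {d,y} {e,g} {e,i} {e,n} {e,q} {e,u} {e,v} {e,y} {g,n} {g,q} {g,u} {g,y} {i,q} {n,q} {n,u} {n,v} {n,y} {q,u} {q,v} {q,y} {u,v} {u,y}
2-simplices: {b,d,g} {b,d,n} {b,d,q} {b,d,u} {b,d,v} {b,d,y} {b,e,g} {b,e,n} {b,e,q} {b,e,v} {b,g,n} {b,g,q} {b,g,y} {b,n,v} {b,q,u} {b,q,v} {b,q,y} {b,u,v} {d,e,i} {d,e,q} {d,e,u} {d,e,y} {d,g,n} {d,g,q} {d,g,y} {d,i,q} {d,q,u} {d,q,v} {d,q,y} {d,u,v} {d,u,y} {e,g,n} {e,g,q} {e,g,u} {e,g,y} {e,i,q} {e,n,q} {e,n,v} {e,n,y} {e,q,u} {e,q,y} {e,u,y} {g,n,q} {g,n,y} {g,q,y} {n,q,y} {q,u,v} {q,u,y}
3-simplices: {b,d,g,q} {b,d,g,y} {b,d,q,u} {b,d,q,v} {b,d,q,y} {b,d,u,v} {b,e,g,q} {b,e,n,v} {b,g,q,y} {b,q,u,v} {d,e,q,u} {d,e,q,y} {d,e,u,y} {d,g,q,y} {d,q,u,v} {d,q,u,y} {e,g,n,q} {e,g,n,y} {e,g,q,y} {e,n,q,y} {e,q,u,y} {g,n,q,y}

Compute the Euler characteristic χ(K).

χ(K)=-1

n_0=10 n_1=37 n_2=48 n_3=22
χ=+10−37+48−22=-1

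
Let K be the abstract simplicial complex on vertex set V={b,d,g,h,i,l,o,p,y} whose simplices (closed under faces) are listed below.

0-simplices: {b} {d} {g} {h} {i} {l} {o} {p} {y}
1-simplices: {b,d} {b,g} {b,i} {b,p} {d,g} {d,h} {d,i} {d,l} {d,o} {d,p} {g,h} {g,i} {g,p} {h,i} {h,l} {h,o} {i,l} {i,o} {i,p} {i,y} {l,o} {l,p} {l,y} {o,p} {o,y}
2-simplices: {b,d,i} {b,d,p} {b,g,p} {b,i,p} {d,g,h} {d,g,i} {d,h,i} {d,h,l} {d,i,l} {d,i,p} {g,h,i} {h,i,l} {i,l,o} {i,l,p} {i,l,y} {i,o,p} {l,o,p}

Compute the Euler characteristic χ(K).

n_0=9 n_1=25 n_2=17
χ=+9−25+17=1

χ(K)=1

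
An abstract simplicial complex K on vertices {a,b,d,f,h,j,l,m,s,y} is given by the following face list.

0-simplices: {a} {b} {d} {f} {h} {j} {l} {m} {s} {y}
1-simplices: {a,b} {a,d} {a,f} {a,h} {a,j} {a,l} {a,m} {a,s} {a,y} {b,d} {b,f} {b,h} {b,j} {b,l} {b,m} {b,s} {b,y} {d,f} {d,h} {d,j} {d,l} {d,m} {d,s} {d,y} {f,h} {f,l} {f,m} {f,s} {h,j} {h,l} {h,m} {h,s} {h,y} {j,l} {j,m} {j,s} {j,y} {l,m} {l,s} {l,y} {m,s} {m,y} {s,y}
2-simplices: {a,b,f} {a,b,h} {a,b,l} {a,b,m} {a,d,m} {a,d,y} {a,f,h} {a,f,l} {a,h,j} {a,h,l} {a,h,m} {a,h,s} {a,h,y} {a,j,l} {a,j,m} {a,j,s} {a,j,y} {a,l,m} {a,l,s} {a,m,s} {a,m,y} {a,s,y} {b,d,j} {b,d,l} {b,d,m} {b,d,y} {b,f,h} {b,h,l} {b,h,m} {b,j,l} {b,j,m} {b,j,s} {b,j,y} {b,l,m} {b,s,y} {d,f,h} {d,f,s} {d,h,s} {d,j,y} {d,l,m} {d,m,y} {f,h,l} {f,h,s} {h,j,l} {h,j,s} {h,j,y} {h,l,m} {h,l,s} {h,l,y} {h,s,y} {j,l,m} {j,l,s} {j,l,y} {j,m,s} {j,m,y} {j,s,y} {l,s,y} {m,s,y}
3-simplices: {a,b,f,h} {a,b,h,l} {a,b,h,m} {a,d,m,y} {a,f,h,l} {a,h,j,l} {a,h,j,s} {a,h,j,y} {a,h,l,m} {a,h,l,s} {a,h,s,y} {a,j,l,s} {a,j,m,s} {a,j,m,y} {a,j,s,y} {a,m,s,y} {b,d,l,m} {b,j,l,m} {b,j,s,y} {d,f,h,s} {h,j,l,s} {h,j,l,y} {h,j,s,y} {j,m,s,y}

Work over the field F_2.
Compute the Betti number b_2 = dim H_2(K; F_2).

n_0=10 n_1=43 n_2=58 n_3=24  [Z2]
∂1: piv[ab,ad,af,ah,aj,al,am,as,ay] rk=9  ker:bd,bf,bh,bj,bl,bm,bs,by,df,dh,dj,dl,dm,ds,dy,fh,fl,fm,fs,hj,hl,hm,hs,hy,jl,jm,js,jy,lm,ls,ly,ms,my,sy
∂2: piv[abf,abh,abl,abm,adm,ady,afh,afl,ahj,ahl,ahm,ahs,ahy,ajl,ajm,ajs,ajy,alm,als,ams,amy,asy,bdj,bdl,bdm,bdy,bjl,bjs,dfh,dfs,dhs,hly] rk=32  ker:bfh,bhl,bhm,bjm,bjy,blm,bsy,djy,dlm,dmy,fhl,fhs,hjl,hjs,hjy,hlm,hls,hsy,jlm,jls,jly,jms,jmy,jsy,lsy,msy
∂3: piv[abfh,abhl,abhm,admy,afhl,ahjl,ahjs,ahjy,ahlm,ahls,ahsy,ajls,ajms,ajmy,ajsy,amsy,bdlm,bjlm,bjsy,dfhs,hjly] rk=21  ker:hjls,hjsy,jmsy
b_2=(58−32)−21=5

b_2=5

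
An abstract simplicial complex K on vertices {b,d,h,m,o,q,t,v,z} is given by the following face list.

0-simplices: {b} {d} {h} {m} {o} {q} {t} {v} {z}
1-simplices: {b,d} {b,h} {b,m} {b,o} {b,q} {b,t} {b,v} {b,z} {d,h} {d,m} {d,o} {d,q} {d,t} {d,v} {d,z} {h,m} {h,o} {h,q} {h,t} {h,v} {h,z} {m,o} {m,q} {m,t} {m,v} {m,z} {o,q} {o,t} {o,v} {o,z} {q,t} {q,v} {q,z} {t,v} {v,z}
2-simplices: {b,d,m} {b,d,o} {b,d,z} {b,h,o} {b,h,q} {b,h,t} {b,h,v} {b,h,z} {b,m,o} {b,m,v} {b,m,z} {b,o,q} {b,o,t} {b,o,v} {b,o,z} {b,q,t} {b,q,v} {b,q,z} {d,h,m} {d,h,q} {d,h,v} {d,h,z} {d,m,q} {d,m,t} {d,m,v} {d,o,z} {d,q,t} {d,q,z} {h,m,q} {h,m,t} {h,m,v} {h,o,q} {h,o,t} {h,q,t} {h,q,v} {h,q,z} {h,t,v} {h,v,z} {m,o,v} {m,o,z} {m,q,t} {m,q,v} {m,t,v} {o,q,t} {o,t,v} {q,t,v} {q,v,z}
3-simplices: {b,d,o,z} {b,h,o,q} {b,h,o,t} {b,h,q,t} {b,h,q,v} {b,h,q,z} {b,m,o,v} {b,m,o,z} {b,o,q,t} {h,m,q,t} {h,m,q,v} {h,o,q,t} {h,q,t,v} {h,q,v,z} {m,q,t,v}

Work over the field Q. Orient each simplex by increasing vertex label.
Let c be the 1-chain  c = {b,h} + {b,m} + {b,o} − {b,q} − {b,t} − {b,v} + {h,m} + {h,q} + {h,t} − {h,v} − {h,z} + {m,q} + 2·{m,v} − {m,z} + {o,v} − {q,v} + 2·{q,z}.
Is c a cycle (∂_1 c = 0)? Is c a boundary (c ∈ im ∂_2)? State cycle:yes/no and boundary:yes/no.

cycle:yes boundary:yes

n_0=9 n_1=35 n_2=47 n_3=15  [Q]
∂1: piv[bd,bh,bm,bo,bq,bt,bv,bz] rk=8  ker:dh,dm,do,dq,dt,dv,dz,hm,ho,hq,ht,hv,hz,mo,mq,mt,mv,mz,oq,ot,ov,oz,qt,qv,qz,tv,vz
∂2: piv[bdm,bdo,bdz,bho,bhq,bht,bhv,bhz,bmo,bmv,bmz,boq,bot,bov,boz,bqt,bqv,bqz,dhm,dhq,dhv,dhz,dmq,dmt,dqt,htv,hvz] rk=27  ker:dmv,doz,dqz,hmq,hmt,hmv,hoq,hot,hqt,hqv,hqz,mov,moz,mqt,mqv,mtv,oqt,otv,qtv,qvz
∂3: piv[bdoz,bhoq,bhot,bhqt,bhqv,bhqz,bmov,bmoz,boqt,hmqt,hmqv,hqtv,hqvz,mqtv] rk=14  ker:hoqt
∂1c = 0
c vs im∂2: reduces to 0 ⇒ boundary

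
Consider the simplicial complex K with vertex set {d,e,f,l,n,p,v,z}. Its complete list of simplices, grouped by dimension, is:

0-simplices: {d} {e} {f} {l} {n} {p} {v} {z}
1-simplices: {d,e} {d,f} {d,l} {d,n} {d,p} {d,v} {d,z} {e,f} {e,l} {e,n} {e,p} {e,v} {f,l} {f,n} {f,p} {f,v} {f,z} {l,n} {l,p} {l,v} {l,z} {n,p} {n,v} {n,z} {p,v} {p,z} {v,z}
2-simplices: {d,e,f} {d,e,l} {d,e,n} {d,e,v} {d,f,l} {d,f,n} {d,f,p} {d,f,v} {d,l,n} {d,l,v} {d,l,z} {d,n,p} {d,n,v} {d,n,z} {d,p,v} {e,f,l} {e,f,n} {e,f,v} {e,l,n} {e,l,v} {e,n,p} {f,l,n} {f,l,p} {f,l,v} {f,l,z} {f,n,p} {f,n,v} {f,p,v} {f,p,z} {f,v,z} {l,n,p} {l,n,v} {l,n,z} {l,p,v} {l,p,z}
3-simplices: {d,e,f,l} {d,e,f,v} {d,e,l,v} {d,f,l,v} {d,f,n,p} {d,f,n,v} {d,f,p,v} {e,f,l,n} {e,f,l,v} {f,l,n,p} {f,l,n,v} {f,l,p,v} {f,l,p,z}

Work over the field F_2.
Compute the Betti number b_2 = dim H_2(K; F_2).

n_0=8 n_1=27 n_2=35 n_3=13  [Z2]
∂1: piv[de,df,dl,dn,dp,dv,dz] rk=7  ker:ef,el,en,ep,ev,fl,fn,fp,fv,fz,ln,lp,lv,lz,np,nv,nz,pv,pz,vz
∂2: piv[def,del,den,dev,dfl,dfn,dfp,dfv,dln,dlv,dlz,dnp,dnv,dnz,dpv,enp,flp,flz,fpz,fvz] rk=20  ker:efl,efn,efv,eln,elv,fln,flv,fnp,fnv,fpv,lnp,lnv,lnz,lpv,lpz
∂3: piv[defl,defv,delv,dflv,dfnp,dfnv,dfpv,efln,flnp,flnv,flpv,flpz] rk=12  ker:eflv
b_2=(35−20)−12=3

b_2=3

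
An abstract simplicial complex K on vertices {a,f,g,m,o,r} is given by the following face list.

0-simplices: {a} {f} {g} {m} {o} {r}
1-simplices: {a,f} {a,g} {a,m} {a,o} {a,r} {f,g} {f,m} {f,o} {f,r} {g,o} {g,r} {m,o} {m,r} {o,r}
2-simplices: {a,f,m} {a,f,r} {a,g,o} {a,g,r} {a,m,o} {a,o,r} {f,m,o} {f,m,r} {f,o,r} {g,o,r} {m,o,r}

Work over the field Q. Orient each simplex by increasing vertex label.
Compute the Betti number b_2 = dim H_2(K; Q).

b_2=3

n_0=6 n_1=14 n_2=11  [Q]
∂1: piv[af,ag,am,ao,ar] rk=5  ker:fg,fm,fo,fr,go,gr,mo,mr,or
∂2: piv[afm,afr,ago,agr,amo,aor,fmo,fmr] rk=8  ker:for,gor,mor
b_2=(11−8)−0=3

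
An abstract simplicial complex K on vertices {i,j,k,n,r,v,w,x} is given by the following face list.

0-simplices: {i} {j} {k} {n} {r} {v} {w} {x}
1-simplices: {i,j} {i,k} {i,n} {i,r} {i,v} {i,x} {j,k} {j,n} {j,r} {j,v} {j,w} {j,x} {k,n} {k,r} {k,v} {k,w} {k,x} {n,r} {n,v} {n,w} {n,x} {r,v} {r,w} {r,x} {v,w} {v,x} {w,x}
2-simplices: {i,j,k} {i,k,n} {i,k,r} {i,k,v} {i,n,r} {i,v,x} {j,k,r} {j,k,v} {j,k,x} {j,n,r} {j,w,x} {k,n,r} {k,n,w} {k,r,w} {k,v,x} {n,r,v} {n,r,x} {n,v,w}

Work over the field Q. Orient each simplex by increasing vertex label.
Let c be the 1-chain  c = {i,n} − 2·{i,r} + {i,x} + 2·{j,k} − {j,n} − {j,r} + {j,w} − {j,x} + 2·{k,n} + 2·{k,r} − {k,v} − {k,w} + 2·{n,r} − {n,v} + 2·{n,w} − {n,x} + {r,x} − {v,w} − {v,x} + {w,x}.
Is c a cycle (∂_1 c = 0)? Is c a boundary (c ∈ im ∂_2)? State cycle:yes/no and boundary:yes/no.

cycle:yes boundary:yes

n_0=8 n_1=27 n_2=18  [Q]
∂1: piv[ij,ik,in,ir,iv,ix,jw] rk=7  ker:jk,jn,jr,jv,jx,kn,kr,kv,kw,kx,nr,nv,nw,nx,rv,rw,rx,vw,vx,wx
∂2: piv[ijk,ikn,ikr,ikv,inr,ivx,jkr,jkv,jkx,jnr,jwx,knw,krw,kvx,nrv,nrx,nvw] rk=17  ker:knr
∂1c = 0
c vs im∂2: reduces to 0 ⇒ boundary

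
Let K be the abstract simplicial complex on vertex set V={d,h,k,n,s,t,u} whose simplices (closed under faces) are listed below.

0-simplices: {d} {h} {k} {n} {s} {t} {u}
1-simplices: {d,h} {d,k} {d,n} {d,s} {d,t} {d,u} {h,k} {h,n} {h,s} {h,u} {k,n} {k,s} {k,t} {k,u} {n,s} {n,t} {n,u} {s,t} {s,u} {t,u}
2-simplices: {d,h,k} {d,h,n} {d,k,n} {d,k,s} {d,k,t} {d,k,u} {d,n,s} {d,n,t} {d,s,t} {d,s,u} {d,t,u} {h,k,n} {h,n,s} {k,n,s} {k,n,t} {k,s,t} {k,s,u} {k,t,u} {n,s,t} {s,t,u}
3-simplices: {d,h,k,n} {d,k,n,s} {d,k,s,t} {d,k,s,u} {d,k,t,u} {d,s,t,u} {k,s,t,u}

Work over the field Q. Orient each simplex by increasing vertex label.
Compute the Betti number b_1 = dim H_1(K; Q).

b_1=2

n_0=7 n_1=20 n_2=20 n_3=7  [Q]
∂1: piv[dh,dk,dn,ds,dt,du] rk=6  ker:hk,hn,hs,hu,kn,ks,kt,ku,ns,nt,nu,st,su,tu
∂2: piv[dhk,dhn,dkn,dks,dkt,dku,dns,dnt,dst,dsu,dtu,hns] rk=12  ker:hkn,kns,knt,kst,ksu,ktu,nst,stu
∂3: piv[dhkn,dkns,dkst,dksu,dktu,dstu] rk=6  ker:kstu
b_1=(20−6)−12=2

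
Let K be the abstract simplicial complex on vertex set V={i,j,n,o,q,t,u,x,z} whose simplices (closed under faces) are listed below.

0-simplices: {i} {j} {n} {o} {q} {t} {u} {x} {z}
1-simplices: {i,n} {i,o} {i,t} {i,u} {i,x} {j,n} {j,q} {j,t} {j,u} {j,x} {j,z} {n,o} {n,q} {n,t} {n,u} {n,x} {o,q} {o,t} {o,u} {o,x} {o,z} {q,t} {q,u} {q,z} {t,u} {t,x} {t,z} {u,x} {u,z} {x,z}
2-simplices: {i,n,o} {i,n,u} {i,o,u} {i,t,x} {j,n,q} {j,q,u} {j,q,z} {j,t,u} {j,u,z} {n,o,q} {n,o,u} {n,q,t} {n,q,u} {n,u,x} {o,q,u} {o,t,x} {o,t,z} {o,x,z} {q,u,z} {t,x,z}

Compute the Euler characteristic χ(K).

χ(K)=-1

n_0=9 n_1=30 n_2=20
χ=+9−30+20=-1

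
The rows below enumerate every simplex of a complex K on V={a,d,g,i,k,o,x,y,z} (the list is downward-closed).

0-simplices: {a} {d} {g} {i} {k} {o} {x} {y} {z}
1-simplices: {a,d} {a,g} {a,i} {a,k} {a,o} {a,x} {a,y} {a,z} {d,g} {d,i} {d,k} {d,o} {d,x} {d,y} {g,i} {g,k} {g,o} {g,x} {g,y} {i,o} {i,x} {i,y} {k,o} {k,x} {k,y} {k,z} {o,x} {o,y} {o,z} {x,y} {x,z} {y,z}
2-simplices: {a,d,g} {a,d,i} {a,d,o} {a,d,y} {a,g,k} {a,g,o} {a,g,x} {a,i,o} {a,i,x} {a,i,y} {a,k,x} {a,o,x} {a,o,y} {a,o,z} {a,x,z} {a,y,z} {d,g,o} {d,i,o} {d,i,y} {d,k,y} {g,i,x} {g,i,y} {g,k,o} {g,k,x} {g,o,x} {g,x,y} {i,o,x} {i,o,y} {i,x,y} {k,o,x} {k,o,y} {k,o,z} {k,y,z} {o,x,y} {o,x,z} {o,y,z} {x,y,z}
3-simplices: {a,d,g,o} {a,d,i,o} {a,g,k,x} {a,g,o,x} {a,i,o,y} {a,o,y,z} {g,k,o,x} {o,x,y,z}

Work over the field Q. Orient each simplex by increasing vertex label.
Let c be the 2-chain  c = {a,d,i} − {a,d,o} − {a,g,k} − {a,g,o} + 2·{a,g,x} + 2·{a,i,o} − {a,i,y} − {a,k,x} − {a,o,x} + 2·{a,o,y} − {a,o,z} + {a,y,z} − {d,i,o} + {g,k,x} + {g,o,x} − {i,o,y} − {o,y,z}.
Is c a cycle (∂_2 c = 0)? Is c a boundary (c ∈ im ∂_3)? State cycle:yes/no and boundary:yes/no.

n_0=9 n_1=32 n_2=37 n_3=8  [Q]
∂1: piv[ad,ag,ai,ak,ao,ax,ay,az] rk=8  ker:dg,di,dk,do,dx,dy,gi,gk,go,gx,gy,io,ix,iy,ko,kx,ky,kz,ox,oy,oz,xy,xz,yz
∂2: piv[adg,adi,ado,ady,agk,ago,agx,aio,aix,aiy,akx,aox,aoy,aoz,axz,ayz,dky,gix,giy,gko,gxy,koy,koz] rk=23  ker:dgo,dio,diy,gkx,gox,iox,ioy,ixy,kox,kyz,oxy,oxz,oyz,xyz
∂3: piv[adgo,adio,agkx,agox,aioy,aoyz,gkox,oxyz] rk=8
∂2c = 0
c vs im∂3: reduces to 0 ⇒ boundary

cycle:yes boundary:yes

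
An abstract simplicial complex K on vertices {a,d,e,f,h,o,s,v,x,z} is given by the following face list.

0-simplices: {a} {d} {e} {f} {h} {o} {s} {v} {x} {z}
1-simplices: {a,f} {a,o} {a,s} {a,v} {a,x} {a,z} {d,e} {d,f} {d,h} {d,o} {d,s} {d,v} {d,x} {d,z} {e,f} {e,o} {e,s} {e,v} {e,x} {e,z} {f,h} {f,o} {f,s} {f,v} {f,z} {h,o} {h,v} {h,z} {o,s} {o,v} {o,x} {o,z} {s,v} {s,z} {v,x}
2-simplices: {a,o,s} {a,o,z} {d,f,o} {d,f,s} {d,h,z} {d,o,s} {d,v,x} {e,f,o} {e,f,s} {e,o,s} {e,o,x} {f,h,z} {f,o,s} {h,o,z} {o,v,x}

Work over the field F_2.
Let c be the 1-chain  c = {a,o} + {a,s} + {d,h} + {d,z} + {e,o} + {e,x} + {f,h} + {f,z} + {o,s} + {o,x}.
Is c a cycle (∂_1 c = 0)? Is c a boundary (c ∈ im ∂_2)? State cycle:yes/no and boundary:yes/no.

n_0=10 n_1=35 n_2=15  [Z2]
∂1: piv[af,ao,as,av,ax,az,de,df,dh] rk=9  ker:do,ds,dv,dx,dz,ef,eo,es,ev,ex,ez,fh,fo,fs,fv,fz,ho,hv,hz,os,ov,ox,oz,sv,sz,vx
∂2: piv[aos,aoz,dfo,dfs,dhz,dos,dvx,efo,efs,eox,fhz,hoz,ovx] rk=13  ker:eos,fos
∂1c = 0
c vs im∂2: reduces to 0 ⇒ boundary

cycle:yes boundary:yes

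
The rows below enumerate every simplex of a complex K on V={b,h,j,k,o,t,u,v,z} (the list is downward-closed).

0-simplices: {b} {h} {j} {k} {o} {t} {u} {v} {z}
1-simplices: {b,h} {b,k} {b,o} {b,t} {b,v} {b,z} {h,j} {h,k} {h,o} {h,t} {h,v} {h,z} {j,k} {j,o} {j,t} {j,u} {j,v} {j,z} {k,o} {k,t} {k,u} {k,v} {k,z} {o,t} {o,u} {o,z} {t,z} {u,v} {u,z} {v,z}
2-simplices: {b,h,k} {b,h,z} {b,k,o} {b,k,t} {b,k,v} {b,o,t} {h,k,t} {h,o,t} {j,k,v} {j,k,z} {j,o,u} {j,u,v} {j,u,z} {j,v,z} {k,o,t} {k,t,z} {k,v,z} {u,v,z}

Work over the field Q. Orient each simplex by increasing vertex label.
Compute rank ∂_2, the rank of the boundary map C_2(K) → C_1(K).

n_0=9 n_1=30 n_2=18  [Q]
∂1: piv[bh,bk,bo,bt,bv,bz,hj,ju] rk=8  ker:hk,ho,ht,hv,hz,jk,jo,jt,jv,jz,ko,kt,ku,kv,kz,ot,ou,oz,tz,uv,uz,vz
∂2: piv[bhk,bhz,bko,bkt,bkv,bot,hkt,hot,jkv,jkz,jou,juv,juz,jvz,ktz] rk=15  ker:kot,kvz,uvz
rk∂_2=15

rank∂_2=15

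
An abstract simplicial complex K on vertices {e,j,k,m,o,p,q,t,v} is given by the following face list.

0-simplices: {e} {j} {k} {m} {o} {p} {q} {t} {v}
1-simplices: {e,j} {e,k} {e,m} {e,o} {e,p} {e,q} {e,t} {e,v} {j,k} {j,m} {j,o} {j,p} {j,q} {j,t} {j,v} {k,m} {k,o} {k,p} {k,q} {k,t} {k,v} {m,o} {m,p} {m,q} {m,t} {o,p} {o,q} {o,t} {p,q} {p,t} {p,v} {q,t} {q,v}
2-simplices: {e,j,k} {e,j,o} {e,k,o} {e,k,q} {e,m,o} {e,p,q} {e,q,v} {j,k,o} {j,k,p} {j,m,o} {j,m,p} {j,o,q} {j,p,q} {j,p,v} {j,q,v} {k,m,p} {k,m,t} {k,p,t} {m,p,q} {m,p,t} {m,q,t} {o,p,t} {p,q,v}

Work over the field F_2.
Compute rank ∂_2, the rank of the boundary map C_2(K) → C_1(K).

n_0=9 n_1=33 n_2=23  [Z2]
∂1: piv[ej,ek,em,eo,ep,eq,et,ev] rk=8  ker:jk,jm,jo,jp,jq,jt,jv,km,ko,kp,kq,kt,kv,mo,mp,mq,mt,op,oq,ot,pq,pt,pv,qt,qv
∂2: piv[ejk,ejo,eko,ekq,emo,epq,eqv,jkp,jmo,jmp,joq,jpq,jpv,jqv,kmp,kmt,kpt,mpq,mqt,opt] rk=20  ker:jko,mpt,pqv
rk∂_2=20

rank∂_2=20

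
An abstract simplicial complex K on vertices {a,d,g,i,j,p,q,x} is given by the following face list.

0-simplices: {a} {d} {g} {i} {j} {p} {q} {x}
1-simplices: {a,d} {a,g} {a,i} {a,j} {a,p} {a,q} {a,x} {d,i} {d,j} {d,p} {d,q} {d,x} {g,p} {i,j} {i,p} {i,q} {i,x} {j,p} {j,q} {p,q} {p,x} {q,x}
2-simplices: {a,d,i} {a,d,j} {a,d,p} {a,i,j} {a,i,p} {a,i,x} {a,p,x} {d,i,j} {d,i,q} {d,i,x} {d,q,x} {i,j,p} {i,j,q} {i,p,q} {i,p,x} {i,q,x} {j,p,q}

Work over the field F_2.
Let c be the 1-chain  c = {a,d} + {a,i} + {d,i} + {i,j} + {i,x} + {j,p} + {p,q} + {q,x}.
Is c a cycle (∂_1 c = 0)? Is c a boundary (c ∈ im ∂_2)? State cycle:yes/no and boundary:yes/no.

cycle:yes boundary:yes

n_0=8 n_1=22 n_2=17  [Z2]
∂1: piv[ad,ag,ai,aj,ap,aq,ax] rk=7  ker:di,dj,dp,dq,dx,gp,ij,ip,iq,ix,jp,jq,pq,px,qx
∂2: piv[adi,adj,adp,aij,aip,aix,apx,diq,dix,dqx,ijp,ijq,ipq] rk=13  ker:dij,ipx,iqx,jpq
∂1c = 0
c vs im∂2: reduces to 0 ⇒ boundary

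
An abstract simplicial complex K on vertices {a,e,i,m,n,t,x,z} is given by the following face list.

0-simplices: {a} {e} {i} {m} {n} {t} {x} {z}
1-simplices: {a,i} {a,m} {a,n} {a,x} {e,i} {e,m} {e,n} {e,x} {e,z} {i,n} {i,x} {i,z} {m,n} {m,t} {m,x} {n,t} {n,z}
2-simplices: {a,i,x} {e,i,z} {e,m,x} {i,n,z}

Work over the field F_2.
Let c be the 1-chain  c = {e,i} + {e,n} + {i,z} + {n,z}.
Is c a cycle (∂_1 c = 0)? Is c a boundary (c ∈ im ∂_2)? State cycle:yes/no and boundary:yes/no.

n_0=8 n_1=17 n_2=4  [Z2]
∂1: piv[ai,am,an,ax,ei,ez,mt] rk=7  ker:em,en,ex,in,ix,iz,mn,mx,nt,nz
∂2: piv[aix,eiz,emx,inz] rk=4
∂1c = 0
c vs im∂2: residual ≠ 0 ⇒ not boundary

cycle:yes boundary:no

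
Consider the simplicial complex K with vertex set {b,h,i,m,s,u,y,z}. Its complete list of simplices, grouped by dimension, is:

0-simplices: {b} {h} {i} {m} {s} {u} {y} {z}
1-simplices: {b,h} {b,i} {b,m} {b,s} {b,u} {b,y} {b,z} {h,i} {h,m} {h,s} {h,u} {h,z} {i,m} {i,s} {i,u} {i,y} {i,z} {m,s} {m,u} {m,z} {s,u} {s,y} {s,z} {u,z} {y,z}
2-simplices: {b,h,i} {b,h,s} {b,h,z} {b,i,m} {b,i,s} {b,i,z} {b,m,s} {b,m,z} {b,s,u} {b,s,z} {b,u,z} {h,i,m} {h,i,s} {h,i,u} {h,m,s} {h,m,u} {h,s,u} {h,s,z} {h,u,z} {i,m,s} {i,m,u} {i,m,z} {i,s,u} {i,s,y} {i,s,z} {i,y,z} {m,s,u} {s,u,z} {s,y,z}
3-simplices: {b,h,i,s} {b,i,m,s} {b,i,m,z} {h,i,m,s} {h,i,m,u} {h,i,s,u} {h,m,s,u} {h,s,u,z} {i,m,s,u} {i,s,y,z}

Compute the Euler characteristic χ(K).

χ(K)=2

n_0=8 n_1=25 n_2=29 n_3=10
χ=+8−25+29−10=2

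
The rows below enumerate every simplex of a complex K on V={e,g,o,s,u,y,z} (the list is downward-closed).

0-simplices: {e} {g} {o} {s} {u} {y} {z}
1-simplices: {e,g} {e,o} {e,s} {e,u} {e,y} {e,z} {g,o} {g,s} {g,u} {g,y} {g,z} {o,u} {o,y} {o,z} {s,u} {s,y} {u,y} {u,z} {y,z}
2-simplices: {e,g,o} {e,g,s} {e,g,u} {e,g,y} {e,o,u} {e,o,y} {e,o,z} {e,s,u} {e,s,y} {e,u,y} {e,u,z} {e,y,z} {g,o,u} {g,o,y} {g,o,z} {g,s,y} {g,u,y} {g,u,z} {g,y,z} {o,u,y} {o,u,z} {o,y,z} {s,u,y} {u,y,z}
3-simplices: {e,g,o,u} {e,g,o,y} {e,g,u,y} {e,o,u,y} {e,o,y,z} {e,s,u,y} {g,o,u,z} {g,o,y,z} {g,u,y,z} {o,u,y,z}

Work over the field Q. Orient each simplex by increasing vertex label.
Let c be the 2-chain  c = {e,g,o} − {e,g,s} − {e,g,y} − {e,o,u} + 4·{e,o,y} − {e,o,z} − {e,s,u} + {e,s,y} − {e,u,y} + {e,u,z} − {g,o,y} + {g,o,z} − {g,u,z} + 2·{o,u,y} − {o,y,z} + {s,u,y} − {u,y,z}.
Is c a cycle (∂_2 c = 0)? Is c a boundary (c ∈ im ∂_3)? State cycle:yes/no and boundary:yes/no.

n_0=7 n_1=19 n_2=24 n_3=10  [Q]
∂1: piv[eg,eo,es,eu,ey,ez] rk=6  ker:go,gs,gu,gy,gz,ou,oy,oz,su,sy,uy,uz,yz
∂2: piv[ego,egs,egu,egy,eou,eoy,eoz,esu,esy,euy,euz,eyz,goz] rk=13  ker:gou,goy,gsy,guy,guz,gyz,ouy,ouz,oyz,suy,uyz
∂3: piv[egou,egoy,eguy,eouy,eoyz,esuy,gouz,goyz,guyz] rk=9  ker:ouyz
∂2c = −{e,g} + {e,o} + {e,s} + 2·{e,u} − 3·{e,y} + {g,o} − {g,s} − {g,u} + {o,u} + {o,z} + {u,y} + {u,z} − 2·{y,z}

cycle:no boundary:no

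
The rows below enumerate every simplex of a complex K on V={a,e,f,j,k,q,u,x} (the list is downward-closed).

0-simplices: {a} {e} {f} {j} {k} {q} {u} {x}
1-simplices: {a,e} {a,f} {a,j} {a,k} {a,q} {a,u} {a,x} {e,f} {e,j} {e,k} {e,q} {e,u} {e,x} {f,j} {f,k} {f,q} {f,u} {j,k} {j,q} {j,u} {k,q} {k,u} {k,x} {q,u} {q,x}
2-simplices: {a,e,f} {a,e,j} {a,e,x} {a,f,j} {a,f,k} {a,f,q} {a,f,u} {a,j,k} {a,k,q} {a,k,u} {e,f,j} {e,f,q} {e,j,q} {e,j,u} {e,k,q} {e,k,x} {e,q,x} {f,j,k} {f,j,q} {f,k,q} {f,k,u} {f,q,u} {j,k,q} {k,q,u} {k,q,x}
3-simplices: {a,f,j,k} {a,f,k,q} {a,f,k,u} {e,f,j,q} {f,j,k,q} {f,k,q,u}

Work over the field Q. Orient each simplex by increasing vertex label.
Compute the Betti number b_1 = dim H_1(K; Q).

b_1=1

n_0=8 n_1=25 n_2=25 n_3=6  [Q]
∂1: piv[ae,af,aj,ak,aq,au,ax] rk=7  ker:ef,ej,ek,eq,eu,ex,fj,fk,fq,fu,jk,jq,ju,kq,ku,kx,qu,qx
∂2: piv[aef,aej,aex,afj,afk,afq,afu,ajk,akq,aku,efq,ejq,eju,ekq,ekx,eqx,fqu] rk=17  ker:efj,fjk,fjq,fkq,fku,jkq,kqu,kqx
∂3: piv[afjk,afkq,afku,efjq,fjkq,fkqu] rk=6
b_1=(25−7)−17=1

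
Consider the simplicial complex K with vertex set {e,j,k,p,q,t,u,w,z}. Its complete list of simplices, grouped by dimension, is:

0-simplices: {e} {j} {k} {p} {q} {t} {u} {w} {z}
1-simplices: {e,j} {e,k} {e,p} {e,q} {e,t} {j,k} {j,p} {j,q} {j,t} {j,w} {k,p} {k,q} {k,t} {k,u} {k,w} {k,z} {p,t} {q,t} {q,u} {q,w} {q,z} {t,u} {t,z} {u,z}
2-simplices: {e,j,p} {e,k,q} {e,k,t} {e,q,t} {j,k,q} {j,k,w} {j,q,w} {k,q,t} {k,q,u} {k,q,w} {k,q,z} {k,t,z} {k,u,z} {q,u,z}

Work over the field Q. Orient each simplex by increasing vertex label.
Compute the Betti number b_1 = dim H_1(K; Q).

n_0=9 n_1=24 n_2=14  [Q]
∂1: piv[ej,ek,ep,eq,et,jw,ku,kz] rk=8  ker:jk,jp,jq,jt,kp,kq,kt,kw,pt,qt,qu,qw,qz,tu,tz,uz
∂2: piv[ejp,ekq,ekt,eqt,jkq,jkw,jqw,kqu,kqz,ktz,kuz] rk=11  ker:kqt,kqw,quz
b_1=(24−8)−11=5

b_1=5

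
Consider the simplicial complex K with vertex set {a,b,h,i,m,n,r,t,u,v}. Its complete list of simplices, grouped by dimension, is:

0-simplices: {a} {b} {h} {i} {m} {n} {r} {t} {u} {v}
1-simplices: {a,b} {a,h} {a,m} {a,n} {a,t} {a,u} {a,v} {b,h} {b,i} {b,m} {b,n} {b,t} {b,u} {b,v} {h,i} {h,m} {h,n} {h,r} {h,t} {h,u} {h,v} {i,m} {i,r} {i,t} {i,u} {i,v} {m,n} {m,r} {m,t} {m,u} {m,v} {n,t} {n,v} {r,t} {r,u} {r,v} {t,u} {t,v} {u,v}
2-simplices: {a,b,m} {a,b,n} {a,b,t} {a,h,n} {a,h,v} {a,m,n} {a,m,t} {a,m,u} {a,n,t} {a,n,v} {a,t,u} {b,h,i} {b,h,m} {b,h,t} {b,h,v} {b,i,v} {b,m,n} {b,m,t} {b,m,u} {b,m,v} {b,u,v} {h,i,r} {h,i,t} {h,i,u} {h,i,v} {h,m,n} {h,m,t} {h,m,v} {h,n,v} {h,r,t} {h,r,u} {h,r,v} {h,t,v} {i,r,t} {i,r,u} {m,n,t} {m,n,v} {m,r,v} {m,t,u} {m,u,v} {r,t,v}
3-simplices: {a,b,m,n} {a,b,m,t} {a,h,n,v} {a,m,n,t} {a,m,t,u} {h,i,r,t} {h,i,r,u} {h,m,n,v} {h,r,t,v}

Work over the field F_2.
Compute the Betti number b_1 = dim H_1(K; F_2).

n_0=10 n_1=39 n_2=41 n_3=9  [Z2]
∂1: piv[ab,ah,am,an,at,au,av,bi,hr] rk=9  ker:bh,bm,bn,bt,bu,bv,hi,hm,hn,ht,hu,hv,im,ir,it,iu,iv,mn,mr,mt,mu,mv,nt,nv,rt,ru,rv,tu,tv,uv
∂2: piv[abm,abn,abt,ahn,ahv,amn,amt,amu,ant,anv,atu,bhi,bhm,bht,bhv,biv,bmu,bmv,buv,hir,hit,hiu,hmn,hrt,hru,hrv,htv,mrv] rk=28  ker:bmn,bmt,hiv,hmt,hmv,hnv,irt,iru,mnt,mnv,mtu,muv,rtv
∂3: piv[abmn,abmt,ahnv,amnt,amtu,hirt,hiru,hmnv,hrtv] rk=9
b_1=(39−9)−28=2

b_1=2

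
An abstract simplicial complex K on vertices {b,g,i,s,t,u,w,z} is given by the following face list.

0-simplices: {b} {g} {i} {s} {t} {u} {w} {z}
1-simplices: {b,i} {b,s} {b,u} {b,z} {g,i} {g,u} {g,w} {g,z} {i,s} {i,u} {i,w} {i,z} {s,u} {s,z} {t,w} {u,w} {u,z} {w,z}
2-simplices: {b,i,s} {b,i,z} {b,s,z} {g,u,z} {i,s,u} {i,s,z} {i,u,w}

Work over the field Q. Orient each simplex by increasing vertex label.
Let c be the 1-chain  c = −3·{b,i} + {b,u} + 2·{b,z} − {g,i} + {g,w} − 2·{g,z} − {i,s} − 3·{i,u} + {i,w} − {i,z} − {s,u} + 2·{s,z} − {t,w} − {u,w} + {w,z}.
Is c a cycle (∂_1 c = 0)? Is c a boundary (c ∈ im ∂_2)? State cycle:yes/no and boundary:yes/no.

cycle:no boundary:no

n_0=8 n_1=18 n_2=7  [Q]
∂1: piv[bi,bs,bu,bz,gi,gw,tw] rk=7  ker:gu,gz,is,iu,iw,iz,su,sz,uw,uz,wz
∂2: piv[bis,biz,bsz,guz,isu,iuw] rk=6  ker:isz
∂1c = 2·{g} − 2·{s} + {t} − 2·{u} − {w} + 2·{z}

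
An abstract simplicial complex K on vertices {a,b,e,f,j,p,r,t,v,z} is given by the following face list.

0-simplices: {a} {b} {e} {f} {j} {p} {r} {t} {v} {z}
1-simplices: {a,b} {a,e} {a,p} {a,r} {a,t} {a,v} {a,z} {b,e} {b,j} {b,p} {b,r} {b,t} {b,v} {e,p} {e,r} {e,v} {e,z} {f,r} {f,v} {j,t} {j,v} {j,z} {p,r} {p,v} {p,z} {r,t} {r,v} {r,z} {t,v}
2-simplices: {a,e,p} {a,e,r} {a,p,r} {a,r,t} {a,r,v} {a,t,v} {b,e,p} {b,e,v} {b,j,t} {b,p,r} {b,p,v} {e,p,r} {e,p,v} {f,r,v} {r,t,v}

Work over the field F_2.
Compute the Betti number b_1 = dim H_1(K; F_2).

b_1=8

n_0=10 n_1=29 n_2=15  [Z2]
∂1: piv[ab,ae,ap,ar,at,av,az,bj,fr] rk=9  ker:be,bp,br,bt,bv,ep,er,ev,ez,fv,jt,jv,jz,pr,pv,pz,rt,rv,rz,tv
∂2: piv[aep,aer,apr,art,arv,atv,bep,bev,bjt,bpr,bpv,frv] rk=12  ker:epr,epv,rtv
b_1=(29−9)−12=8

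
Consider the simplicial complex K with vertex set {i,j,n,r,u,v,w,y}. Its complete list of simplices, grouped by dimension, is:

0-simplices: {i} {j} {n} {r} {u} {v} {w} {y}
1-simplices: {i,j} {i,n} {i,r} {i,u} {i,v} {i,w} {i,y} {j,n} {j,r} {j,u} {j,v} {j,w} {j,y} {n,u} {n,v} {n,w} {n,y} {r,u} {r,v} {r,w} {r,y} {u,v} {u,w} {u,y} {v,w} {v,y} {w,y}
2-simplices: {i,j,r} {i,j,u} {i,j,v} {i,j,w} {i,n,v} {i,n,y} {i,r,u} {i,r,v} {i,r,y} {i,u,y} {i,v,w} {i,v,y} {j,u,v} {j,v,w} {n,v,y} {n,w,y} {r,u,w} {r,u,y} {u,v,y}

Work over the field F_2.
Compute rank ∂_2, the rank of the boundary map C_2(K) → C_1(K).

rank∂_2=15

n_0=8 n_1=27 n_2=19  [Z2]
∂1: piv[ij,in,ir,iu,iv,iw,iy] rk=7  ker:jn,jr,ju,jv,jw,jy,nu,nv,nw,ny,ru,rv,rw,ry,uv,uw,uy,vw,vy,wy
∂2: piv[ijr,iju,ijv,ijw,inv,iny,iru,irv,iry,iuy,ivw,ivy,juv,nwy,ruw] rk=15  ker:jvw,nvy,ruy,uvy
rk∂_2=15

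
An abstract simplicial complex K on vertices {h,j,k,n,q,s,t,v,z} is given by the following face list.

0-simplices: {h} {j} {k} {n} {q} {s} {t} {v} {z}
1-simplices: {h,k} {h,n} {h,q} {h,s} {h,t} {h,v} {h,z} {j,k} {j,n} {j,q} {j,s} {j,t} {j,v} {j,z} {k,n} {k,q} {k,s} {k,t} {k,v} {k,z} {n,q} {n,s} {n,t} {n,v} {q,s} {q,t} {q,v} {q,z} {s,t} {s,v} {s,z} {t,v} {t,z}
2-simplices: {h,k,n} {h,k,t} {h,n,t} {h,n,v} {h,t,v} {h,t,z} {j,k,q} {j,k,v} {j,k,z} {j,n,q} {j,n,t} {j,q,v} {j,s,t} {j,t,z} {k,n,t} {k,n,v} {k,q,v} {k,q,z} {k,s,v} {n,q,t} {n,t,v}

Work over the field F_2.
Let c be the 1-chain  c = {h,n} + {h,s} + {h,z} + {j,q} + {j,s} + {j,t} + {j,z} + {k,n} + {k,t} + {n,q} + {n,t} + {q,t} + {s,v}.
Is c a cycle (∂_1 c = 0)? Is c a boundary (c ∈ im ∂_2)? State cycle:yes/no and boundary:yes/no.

cycle:no boundary:no

n_0=9 n_1=33 n_2=21  [Z2]
∂1: piv[hk,hn,hq,hs,ht,hv,hz,jk] rk=8  ker:jn,jq,js,jt,jv,jz,kn,kq,ks,kt,kv,kz,nq,ns,nt,nv,qs,qt,qv,qz,st,sv,sz,tv,tz
∂2: piv[hkn,hkt,hnt,hnv,htv,htz,jkq,jkv,jkz,jnq,jnt,jqv,jst,jtz,knv,kqz,ksv,nqt] rk=18  ker:knt,kqv,ntv
∂1c = {h} + {q} + {s} + {v}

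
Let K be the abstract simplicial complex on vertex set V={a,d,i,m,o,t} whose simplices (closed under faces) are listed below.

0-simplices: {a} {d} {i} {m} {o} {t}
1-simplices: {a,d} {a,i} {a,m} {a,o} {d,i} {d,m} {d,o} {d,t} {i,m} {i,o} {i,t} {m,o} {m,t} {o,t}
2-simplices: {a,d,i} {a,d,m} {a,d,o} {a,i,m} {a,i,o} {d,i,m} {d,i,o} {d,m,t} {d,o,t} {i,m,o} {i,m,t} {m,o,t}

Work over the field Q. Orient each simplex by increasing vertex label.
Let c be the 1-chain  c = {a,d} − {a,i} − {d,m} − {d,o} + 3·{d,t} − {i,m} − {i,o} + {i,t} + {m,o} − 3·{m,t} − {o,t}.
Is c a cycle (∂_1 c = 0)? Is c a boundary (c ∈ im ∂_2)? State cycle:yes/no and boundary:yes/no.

n_0=6 n_1=14 n_2=12  [Q]
∂1: piv[ad,ai,am,ao,dt] rk=5  ker:di,dm,do,im,io,it,mo,mt,ot
∂2: piv[adi,adm,ado,aim,aio,dmt,dot,imo,imt] rk=9  ker:dim,dio,mot
∂1c = 0
c vs im∂2: reduces to 0 ⇒ boundary

cycle:yes boundary:yes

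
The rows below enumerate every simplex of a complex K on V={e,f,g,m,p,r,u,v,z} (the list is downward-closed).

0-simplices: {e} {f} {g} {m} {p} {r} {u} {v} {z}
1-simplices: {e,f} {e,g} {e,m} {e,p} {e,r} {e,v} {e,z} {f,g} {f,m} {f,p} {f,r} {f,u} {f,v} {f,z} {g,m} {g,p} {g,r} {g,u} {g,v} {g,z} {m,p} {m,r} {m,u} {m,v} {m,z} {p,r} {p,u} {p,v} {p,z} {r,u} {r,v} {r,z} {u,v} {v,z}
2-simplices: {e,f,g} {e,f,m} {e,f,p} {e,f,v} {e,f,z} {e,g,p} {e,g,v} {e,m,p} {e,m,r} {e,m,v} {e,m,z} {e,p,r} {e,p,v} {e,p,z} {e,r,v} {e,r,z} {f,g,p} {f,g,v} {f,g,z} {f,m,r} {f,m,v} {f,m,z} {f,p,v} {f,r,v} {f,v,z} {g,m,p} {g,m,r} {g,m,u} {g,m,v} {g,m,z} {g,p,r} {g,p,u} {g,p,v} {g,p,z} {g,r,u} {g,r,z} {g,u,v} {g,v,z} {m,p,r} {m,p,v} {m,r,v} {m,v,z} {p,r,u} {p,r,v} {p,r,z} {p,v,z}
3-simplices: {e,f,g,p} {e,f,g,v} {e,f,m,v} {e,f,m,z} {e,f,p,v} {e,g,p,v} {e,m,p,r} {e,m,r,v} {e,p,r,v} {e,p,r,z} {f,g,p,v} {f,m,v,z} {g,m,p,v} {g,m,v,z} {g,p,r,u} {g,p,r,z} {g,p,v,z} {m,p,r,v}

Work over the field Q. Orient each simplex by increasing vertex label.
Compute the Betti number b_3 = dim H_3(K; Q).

b_3=1

n_0=9 n_1=34 n_2=46 n_3=18  [Q]
∂1: piv[ef,eg,em,ep,er,ev,ez,fu] rk=8  ker:fg,fm,fp,fr,fv,fz,gm,gp,gr,gu,gv,gz,mp,mr,mu,mv,mz,pr,pu,pv,pz,ru,rv,rz,uv,vz
∂2: piv[efg,efm,efp,efv,efz,egp,egv,emp,emr,emv,emz,epr,epv,epz,erv,erz,fgz,fmr,fvz,gmp,gmr,gmu,gpu,gru,guv] rk=25  ker:fgp,fgv,fmv,fmz,fpv,frv,gmv,gmz,gpr,gpv,gpz,grz,gvz,mpr,mpv,mrv,mvz,pru,prv,prz,pvz
∂3: piv[efgp,efgv,efmv,efmz,efpv,egpv,empr,emrv,eprv,eprz,fmvz,gmpv,gmvz,gpru,gprz,gpvz,mprv] rk=17  ker:fgpv
b_3=(18−17)−0=1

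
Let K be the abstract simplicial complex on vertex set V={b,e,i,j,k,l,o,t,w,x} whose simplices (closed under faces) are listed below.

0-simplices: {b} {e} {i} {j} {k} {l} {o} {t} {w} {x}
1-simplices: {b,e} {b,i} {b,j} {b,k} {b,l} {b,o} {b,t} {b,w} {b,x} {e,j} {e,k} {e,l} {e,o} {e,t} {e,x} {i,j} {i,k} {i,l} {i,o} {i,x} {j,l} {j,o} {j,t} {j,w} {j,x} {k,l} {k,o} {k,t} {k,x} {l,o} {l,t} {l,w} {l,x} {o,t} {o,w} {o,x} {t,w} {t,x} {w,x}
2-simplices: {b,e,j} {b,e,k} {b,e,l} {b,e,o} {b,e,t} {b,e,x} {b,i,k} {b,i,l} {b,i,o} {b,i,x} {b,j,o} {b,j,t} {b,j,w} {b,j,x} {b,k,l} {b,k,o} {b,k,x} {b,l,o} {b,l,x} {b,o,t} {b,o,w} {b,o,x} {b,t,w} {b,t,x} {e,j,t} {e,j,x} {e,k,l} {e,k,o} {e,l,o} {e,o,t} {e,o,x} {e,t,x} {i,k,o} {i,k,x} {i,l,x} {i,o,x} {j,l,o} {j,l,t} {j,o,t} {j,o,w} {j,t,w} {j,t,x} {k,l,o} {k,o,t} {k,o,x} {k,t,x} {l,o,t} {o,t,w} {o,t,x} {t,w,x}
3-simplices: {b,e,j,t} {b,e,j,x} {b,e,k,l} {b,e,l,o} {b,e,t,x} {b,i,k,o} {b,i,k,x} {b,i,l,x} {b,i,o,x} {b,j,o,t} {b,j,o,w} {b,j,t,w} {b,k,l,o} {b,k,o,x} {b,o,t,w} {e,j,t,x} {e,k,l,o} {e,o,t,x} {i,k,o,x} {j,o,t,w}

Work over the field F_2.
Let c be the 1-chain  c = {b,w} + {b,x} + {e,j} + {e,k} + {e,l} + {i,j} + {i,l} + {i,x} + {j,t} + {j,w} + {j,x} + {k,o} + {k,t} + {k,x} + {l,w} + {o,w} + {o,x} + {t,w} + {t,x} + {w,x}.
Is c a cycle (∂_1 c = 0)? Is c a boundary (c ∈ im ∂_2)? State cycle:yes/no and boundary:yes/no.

cycle:no boundary:no

n_0=10 n_1=39 n_2=50 n_3=20  [Z2]
∂1: piv[be,bi,bj,bk,bl,bo,bt,bw,bx] rk=9  ker:ej,ek,el,eo,et,ex,ij,ik,il,io,ix,jl,jo,jt,jw,jx,kl,ko,kt,kx,lo,lt,lw,lx,ot,ow,ox,tw,tx,wx
∂2: piv[bej,bek,bel,beo,bet,bex,bik,bil,bio,bix,bjo,bjt,bjw,bjx,bkl,bko,bkx,blo,blx,bot,bow,box,btw,btx,jlo,jlt,kot,twx] rk=28  ker:ejt,ejx,ekl,eko,elo,eot,eox,etx,iko,ikx,ilx,iox,jot,jow,jtw,jtx,klo,kox,ktx,lot,otw,otx
∂3: piv[bejt,bejx,bekl,belo,betx,biko,bikx,bilx,biox,bjot,bjow,bjtw,bklo,bkox,botw,ejtx,eklo,eotx] rk=18  ker:ikox,jotw
∂1c = {e} + {i} + {j} + {l} + {o} + {x}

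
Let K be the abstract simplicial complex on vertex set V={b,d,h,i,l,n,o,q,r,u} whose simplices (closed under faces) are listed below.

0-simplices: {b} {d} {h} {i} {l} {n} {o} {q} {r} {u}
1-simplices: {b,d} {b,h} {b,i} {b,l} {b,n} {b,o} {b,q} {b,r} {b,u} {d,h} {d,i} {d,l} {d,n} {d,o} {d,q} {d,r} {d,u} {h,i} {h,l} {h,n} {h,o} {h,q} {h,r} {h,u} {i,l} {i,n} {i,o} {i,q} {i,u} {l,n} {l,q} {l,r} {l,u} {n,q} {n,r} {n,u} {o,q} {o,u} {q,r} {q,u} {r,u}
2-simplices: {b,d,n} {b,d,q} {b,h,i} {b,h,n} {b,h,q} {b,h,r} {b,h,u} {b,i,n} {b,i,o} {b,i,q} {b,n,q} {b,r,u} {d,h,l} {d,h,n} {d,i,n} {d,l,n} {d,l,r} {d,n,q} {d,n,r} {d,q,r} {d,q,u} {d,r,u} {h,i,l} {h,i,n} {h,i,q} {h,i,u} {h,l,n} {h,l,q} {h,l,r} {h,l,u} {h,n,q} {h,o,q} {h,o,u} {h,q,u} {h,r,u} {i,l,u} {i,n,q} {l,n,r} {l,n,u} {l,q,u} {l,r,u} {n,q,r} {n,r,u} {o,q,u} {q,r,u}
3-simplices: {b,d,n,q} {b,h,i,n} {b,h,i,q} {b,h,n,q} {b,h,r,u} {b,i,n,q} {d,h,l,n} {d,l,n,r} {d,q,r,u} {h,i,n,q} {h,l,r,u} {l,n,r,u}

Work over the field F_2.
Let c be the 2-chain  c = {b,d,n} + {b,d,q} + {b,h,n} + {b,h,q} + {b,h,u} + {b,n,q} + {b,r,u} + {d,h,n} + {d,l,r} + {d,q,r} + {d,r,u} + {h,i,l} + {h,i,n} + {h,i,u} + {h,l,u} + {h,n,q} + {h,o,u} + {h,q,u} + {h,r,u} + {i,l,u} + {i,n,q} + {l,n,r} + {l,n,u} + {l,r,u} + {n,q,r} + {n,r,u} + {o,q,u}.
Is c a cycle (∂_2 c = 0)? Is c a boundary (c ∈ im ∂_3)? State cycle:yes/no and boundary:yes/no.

n_0=10 n_1=41 n_2=45 n_3=12  [Z2]
∂1: piv[bd,bh,bi,bl,bn,bo,bq,br,bu] rk=9  ker:dh,di,dl,dn,do,dq,dr,du,hi,hl,hn,ho,hq,hr,hu,il,in,io,iq,iu,ln,lq,lr,lu,nq,nr,nu,oq,ou,qr,qu,ru
∂2: piv[bdn,bdq,bhi,bhn,bhq,bhr,bhu,bin,bio,biq,bnq,bru,dhl,dhn,din,dln,dlr,dnr,dqr,dqu,dru,hil,hiu,hlq,hlr,hlu,hoq,hou,lnu] rk=29  ker:dnq,hin,hiq,hln,hnq,hqu,hru,ilu,inq,lnr,lqu,lru,nqr,nru,oqu,qru
∂3: piv[bdnq,bhin,bhiq,bhnq,bhru,binq,dhln,dlnr,dqru,hlru,lnru] rk=11  ker:hinq
∂2c = {b,h} + {b,n} + {b,q} + {b,r} + {d,h} + {d,l} + {d,r} + {d,u} + {h,i} + {h,o} + {h,q} + {h,r} + {i,q} + {l,r} + {n,r} + {o,q} + {r,u}

cycle:no boundary:no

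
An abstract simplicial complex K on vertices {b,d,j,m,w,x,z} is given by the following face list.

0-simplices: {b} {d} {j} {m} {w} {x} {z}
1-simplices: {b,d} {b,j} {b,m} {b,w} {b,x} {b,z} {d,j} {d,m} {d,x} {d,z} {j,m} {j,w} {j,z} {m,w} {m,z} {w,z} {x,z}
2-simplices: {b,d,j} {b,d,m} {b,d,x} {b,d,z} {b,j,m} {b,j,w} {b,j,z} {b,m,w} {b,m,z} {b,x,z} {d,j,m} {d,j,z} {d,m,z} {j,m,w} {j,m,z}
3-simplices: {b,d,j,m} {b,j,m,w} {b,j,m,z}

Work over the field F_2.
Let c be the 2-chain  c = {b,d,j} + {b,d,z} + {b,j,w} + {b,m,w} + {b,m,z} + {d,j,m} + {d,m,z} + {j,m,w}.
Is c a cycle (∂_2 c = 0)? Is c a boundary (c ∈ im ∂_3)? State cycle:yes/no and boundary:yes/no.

cycle:yes boundary:no

n_0=7 n_1=17 n_2=15 n_3=3  [Z2]
∂1: piv[bd,bj,bm,bw,bx,bz] rk=6  ker:dj,dm,dx,dz,jm,jw,jz,mw,mz,wz,xz
∂2: piv[bdj,bdm,bdx,bdz,bjm,bjw,bjz,bmw,bmz,bxz] rk=10  ker:djm,djz,dmz,jmw,jmz
∂3: piv[bdjm,bjmw,bjmz] rk=3
∂2c = 0
c vs im∂3: residual ≠ 0 ⇒ not boundary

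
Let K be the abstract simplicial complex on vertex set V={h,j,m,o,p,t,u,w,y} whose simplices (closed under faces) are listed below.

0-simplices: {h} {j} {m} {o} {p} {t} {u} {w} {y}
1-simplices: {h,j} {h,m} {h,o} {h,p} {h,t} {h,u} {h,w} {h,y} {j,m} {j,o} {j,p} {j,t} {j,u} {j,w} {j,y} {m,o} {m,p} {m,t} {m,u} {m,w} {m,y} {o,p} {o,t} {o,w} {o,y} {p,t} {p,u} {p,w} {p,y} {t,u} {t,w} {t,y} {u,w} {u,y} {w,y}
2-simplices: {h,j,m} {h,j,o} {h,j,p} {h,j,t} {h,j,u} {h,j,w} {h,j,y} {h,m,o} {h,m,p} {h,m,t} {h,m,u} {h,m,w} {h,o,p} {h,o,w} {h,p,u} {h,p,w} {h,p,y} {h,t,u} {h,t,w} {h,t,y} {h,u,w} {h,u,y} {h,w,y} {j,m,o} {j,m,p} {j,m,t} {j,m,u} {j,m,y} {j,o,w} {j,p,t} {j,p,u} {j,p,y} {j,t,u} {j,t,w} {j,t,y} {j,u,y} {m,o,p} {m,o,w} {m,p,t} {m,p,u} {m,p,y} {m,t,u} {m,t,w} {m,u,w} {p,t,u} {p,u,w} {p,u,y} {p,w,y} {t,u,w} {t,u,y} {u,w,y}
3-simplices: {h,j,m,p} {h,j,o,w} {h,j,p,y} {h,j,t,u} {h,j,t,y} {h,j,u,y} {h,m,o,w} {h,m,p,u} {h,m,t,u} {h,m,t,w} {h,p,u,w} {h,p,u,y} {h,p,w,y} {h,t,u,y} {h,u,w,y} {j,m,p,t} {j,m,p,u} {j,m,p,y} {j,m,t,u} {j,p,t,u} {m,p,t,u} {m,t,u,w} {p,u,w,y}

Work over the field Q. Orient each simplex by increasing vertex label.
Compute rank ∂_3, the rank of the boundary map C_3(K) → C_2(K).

rank∂_3=21

n_0=9 n_1=35 n_2=51 n_3=23  [Q]
∂1: piv[hj,hm,ho,hp,ht,hu,hw,hy] rk=8  ker:jm,jo,jp,jt,ju,jw,jy,mo,mp,mt,mu,mw,my,op,ot,ow,oy,pt,pu,pw,py,tu,tw,ty,uw,uy,wy
∂2: piv[hjm,hjo,hjp,hjt,hju,hjw,hjy,hmo,hmp,hmt,hmu,hmw,hop,how,hpu,hpw,hpy,htu,htw,hty,huw,huy,hwy,jmy,jpt] rk=25  ker:jmo,jmp,jmt,jmu,jow,jpu,jpy,jtu,jtw,jty,juy,mop,mow,mpt,mpu,mpy,mtu,mtw,muw,ptu,puw,puy,pwy,tuw,tuy,uwy
∂3: piv[hjmp,hjow,hjpy,hjtu,hjty,hjuy,hmow,hmpu,hmtu,hmtw,hpuw,hpuy,hpwy,htuy,huwy,jmpt,jmpu,jmpy,jmtu,jptu,mtuw] rk=21  ker:mptu,puwy
rk∂_3=21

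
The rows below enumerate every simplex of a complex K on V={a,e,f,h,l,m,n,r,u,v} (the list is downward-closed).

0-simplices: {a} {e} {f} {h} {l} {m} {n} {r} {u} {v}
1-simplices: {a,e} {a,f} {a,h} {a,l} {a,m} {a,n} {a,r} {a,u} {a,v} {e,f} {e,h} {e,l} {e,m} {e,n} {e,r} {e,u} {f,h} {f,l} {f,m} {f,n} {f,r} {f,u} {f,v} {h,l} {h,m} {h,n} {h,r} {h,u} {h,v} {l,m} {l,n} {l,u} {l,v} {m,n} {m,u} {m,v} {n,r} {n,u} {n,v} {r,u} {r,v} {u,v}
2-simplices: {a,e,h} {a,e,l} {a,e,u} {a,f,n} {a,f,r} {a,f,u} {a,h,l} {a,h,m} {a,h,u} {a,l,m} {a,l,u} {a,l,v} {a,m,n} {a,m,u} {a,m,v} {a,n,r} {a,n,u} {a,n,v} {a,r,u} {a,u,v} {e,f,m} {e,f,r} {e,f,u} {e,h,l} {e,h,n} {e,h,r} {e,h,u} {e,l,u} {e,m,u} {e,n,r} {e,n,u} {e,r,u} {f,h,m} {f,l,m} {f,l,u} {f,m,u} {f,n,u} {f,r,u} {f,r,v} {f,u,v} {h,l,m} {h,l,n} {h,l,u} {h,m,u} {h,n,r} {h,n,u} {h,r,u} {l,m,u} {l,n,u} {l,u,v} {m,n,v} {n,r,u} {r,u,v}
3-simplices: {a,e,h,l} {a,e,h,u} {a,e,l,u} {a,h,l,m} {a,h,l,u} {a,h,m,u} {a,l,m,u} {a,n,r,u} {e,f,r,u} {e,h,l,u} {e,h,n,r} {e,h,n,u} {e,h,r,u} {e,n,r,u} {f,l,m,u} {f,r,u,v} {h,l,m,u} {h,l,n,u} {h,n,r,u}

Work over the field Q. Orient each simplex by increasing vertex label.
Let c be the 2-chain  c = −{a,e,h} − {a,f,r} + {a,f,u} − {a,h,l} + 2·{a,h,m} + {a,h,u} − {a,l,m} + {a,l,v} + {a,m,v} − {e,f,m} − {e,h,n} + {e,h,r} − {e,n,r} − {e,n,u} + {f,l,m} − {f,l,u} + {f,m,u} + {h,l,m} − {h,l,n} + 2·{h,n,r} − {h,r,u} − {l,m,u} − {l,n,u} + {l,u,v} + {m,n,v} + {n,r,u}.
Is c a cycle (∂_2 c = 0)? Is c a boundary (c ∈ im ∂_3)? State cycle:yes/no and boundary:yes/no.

cycle:no boundary:no

n_0=10 n_1=42 n_2=53 n_3=19  [Q]
∂1: piv[ae,af,ah,al,am,an,ar,au,av] rk=9  ker:ef,eh,el,em,en,er,eu,fh,fl,fm,fn,fr,fu,fv,hl,hm,hn,hr,hu,hv,lm,ln,lu,lv,mn,mu,mv,nr,nu,nv,ru,rv,uv
∂2: piv[aeh,ael,aeu,afn,afr,afu,ahl,ahm,ahu,alm,alu,alv,amn,amu,amv,anr,anu,anv,aru,auv,efm,efr,efu,ehn,ehr,emu,enr,fhm,flm,frv,fuv,hln] rk=32  ker:ehl,ehu,elu,enu,eru,flu,fmu,fnu,fru,hlm,hlu,hmu,hnr,hnu,hru,lmu,lnu,luv,mnv,nru,ruv
∂3: piv[aehl,aehu,aelu,ahlm,ahlu,ahmu,almu,anru,efru,ehnr,ehnu,ehru,enru,flmu,fruv,hlnu] rk=16  ker:ehlu,hlmu,hnru
∂2c = −{a,e} + 3·{a,h} + {a,l} + {a,r} − 2·{a,u} − 2·{a,v} − {e,f} − {e,h} + {e,m} − {e,n} + {e,u} − {f,m} − {f,r} + {f,u} − {h,l} + {h,m} + 2·{h,n} − 2·{h,r} + 2·{h,u} − 2·{l,n} + 2·{l,u} + {m,n} + 2·{n,r} − 3·{n,u} + {n,v} + {u,v}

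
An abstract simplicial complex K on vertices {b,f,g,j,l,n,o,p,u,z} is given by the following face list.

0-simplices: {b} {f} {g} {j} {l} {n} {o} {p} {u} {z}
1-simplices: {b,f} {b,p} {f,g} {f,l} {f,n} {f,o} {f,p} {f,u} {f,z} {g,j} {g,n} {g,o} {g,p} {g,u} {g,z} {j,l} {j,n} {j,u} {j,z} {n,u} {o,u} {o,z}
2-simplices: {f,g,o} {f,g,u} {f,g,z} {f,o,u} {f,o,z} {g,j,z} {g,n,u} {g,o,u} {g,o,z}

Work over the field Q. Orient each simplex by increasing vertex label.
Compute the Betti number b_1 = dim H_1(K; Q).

b_1=6

n_0=10 n_1=22 n_2=9  [Q]
∂1: piv[bf,bp,fg,fl,fn,fo,fu,fz,gj] rk=9  ker:fp,gn,go,gp,gu,gz,jl,jn,ju,jz,nu,ou,oz
∂2: piv[fgo,fgu,fgz,fou,foz,gjz,gnu] rk=7  ker:gou,goz
b_1=(22−9)−7=6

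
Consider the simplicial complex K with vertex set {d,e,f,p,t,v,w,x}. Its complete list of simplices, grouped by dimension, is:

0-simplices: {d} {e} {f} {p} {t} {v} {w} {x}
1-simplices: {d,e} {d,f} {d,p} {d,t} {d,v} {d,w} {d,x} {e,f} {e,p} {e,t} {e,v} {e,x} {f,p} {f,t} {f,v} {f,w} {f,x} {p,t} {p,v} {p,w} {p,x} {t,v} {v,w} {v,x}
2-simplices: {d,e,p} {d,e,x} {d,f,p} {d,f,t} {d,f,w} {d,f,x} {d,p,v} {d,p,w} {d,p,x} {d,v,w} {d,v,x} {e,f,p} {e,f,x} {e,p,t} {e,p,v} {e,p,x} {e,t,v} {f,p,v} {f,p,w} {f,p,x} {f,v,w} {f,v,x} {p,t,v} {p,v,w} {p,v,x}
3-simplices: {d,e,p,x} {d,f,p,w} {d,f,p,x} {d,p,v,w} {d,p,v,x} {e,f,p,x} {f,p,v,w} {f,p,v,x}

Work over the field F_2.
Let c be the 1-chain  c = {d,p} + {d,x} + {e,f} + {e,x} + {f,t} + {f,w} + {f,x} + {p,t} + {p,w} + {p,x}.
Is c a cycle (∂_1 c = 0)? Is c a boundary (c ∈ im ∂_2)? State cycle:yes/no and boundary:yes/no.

cycle:yes boundary:no

n_0=8 n_1=24 n_2=25 n_3=8  [Z2]
∂1: piv[de,df,dp,dt,dv,dw,dx] rk=7  ker:ef,ep,et,ev,ex,fp,ft,fv,fw,fx,pt,pv,pw,px,tv,vw,vx
∂2: piv[dep,dex,dfp,dft,dfw,dfx,dpv,dpw,dpx,dvw,dvx,efp,ept,epv,etv,fpv] rk=16  ker:efx,epx,fpw,fpx,fvw,fvx,ptv,pvw,pvx
∂3: piv[depx,dfpw,dfpx,dpvw,dpvx,efpx,fpvw,fpvx] rk=8
∂1c = 0
c vs im∂2: residual ≠ 0 ⇒ not boundary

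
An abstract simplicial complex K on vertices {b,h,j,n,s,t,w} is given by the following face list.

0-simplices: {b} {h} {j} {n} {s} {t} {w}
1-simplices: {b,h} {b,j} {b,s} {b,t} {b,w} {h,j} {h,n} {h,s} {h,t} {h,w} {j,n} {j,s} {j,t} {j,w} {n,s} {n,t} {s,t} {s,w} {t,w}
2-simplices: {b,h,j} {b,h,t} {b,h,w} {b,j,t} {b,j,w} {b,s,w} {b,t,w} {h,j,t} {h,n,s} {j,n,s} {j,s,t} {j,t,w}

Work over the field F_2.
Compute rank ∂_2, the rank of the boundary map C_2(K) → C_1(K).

n_0=7 n_1=19 n_2=12  [Z2]
∂1: piv[bh,bj,bs,bt,bw,hn] rk=6  ker:hj,hs,ht,hw,jn,js,jt,jw,ns,nt,st,sw,tw
∂2: piv[bhj,bht,bhw,bjt,bjw,bsw,btw,hns,jns,jst] rk=10  ker:hjt,jtw
rk∂_2=10

rank∂_2=10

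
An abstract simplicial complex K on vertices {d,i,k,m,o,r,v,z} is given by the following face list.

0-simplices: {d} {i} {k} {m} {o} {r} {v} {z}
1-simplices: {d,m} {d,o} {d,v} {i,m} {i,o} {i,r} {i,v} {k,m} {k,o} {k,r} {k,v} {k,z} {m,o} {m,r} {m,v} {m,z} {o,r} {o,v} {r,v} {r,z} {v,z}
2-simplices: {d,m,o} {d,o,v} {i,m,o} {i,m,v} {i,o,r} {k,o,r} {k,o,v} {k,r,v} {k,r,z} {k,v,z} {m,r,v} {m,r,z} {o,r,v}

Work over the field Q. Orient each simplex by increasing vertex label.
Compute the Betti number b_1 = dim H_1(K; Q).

b_1=2

n_0=8 n_1=21 n_2=13  [Q]
∂1: piv[dm,do,dv,im,ir,km,kz] rk=7  ker:io,iv,ko,kr,kv,mo,mr,mv,mz,or,ov,rv,rz,vz
∂2: piv[dmo,dov,imo,imv,ior,kor,kov,krv,krz,kvz,mrv,mrz] rk=12  ker:orv
b_1=(21−7)−12=2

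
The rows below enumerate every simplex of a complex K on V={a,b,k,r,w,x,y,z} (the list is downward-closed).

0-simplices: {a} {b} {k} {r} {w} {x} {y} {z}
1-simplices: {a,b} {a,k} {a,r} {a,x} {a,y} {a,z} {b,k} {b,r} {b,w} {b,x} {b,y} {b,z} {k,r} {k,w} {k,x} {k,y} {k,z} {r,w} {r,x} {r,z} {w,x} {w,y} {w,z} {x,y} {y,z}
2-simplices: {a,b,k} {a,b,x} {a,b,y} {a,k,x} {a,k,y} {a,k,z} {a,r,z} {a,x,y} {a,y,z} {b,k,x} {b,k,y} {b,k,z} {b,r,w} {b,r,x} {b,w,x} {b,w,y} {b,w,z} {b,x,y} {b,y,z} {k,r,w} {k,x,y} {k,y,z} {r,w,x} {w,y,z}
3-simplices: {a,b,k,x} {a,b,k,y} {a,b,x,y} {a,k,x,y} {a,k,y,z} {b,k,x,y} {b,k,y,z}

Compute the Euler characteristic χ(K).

n_0=8 n_1=25 n_2=24 n_3=7
χ=+8−25+24−7=0

χ(K)=0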